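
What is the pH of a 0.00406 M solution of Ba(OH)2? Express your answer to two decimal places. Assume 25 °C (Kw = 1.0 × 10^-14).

Ba(OH)2 is a strong base (each formula unit releases 2 OH-); [OH-] = 0.00812 M.
pOH = -log(0.00812) = 2.09
pH = 14.00 - 2.09 = 11.91

pH = 11.91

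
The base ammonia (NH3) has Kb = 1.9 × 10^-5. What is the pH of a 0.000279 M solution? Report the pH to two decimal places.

NH3 + H2O ⇌ NH4+ + OH-
From the ICE table, Kb = x²/(0.000279 − x) = 1.9 × 10^-5.
Here C₀/Kb ≈ 14.7, so the small-x approximation fails. Use the quadratic:
x = (−Kb + √(Kb² + 4·Kb·C₀))/2 = 6.39 × 10^-5 M
pOH = −log(6.39 × 10^-5) = 4.19; pH = 14.00 − 4.19 = 9.81

pH = 9.81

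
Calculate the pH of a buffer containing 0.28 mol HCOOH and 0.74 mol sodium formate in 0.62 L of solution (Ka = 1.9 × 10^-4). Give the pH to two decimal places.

pKa = −log(1.9 × 10^-4) = 3.721
pH = pKa + log([A⁻]/[HA]) = 3.721 + log(0.74/0.28)
pH = 3.721 + (+0.422) = 4.14

pH = 4.14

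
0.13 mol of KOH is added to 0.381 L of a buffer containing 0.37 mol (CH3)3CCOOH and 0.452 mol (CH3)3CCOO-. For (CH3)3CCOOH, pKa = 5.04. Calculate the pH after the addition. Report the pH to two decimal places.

After neutralization: n((CH3)3CCOOH) = 0.24 mol, n((CH3)3CCOO-) = 0.582 mol.
pH = pKa + log(n_(CH3)3CCOO-/n_(CH3)3CCOOH) = 5.04 + log(0.582/0.24) = 5.04 + (+0.385)

pH = 5.42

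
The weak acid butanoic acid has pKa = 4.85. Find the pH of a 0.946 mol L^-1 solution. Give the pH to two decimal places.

CH3(CH2)2COOH ⇌ CH3(CH2)2COO- + H+
Ka = 10^(−4.85) = 1.41 × 10^-5
From the ICE table, Ka = x²/(0.946 − x) = 1.41 × 10^-5.
Since Ka ≪ C₀, x ≈ √(Ka·C₀) = 3.65 × 10^-3 M.
pH = −log(3.65 × 10^-3) = 2.44

pH = 2.44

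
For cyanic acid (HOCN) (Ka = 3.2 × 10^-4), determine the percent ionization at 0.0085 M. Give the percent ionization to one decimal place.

17.6%

HOCN ⇌ OCN- + H+; let x = [H+] at equilibrium.
Solve x² + 0.00032x − 2.72e-06 = 0 → x = 1.50 × 10^-3 M
Fraction ionized = 1.50 × 10^-3 / 0.0085 = 0.1765 → 17.6%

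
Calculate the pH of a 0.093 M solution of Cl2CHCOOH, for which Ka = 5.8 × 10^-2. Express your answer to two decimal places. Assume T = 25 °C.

Cl2CHCOOH ⇌ Cl2CHCOO- + H+
From the ICE table, Ka = [H+]²/(0.093 − [H+]) = 5.8 × 10^-2.
The 5% rule fails; solving [H+]² + Ka·[H+] − Ka·C₀ = 0 exactly:
[H+] = (−Ka + √(Ka² + 4·Ka·C₀))/2 = 5.00 × 10^-2 M
pH = −log(5.00 × 10^-2) = 1.30

pH = 1.30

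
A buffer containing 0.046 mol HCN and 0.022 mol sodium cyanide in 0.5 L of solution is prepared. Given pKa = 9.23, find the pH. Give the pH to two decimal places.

pH = 8.91

Henderson–Hasselbalch: pH = pKa + log([CN-]/[HCN]) = 9.23 + log(0.022/0.046)
pH = 9.23 + (-0.320) = 8.91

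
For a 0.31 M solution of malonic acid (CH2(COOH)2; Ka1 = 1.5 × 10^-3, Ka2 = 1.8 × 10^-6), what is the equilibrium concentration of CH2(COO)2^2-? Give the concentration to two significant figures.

First ionization gives [H+] ≈ [CH2(COOH)COO-] = 2.08 × 10^-2 M.
Second step: Ka2 = [H+][CH2(COO)2^2-]/[CH2(COOH)COO-] ≈ [CH2(COO)2^2-] (since [H+] ≈ [CH2(COOH)COO-]).
So [CH2(COO)2^2-] ≈ Ka2.

1.8 × 10^-6 M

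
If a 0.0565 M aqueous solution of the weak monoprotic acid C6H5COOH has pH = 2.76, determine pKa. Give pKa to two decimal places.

[H+] = 10^(-2.76) = 1.74 × 10^-3 M
At equilibrium [HA] = 0.0565 − 1.74 × 10^-3 = 5.48 × 10^-2 M
Ka = [H+][A-]/[HA] = (1.74 × 10^-3)² / 5.48 × 10^-2 = 5.52 × 10^-5
pKa = -log(5.52 × 10^-5) = 4.26

pKa = 4.26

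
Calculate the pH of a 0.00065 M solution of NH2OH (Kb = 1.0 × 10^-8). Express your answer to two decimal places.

pH = 8.41

NH2OH + H2O ⇌ NH3OH+ + OH-
From the ICE table, Kb = [OH-]²/(0.00065 − [OH-]) = 1.0 × 10^-8.
Since Kb ≪ C₀, [OH-] ≈ √(Kb·C₀) = 2.55 × 10^-6 M.
([OH-]/C₀ = 0.39% < 5%, so the approximation holds.)
pOH = 5.59, so pH = 14.00 − pOH = 8.41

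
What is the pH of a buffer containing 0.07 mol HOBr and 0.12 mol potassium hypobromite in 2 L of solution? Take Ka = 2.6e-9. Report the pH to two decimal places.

pKa = −log(2.6 × 10^-9) = 8.585
Henderson–Hasselbalch: pH = pKa + log([OBr-]/[HOBr]) = 8.585 + log(0.12/0.07)
pH = 8.585 + (+0.234) = 8.82

pH = 8.82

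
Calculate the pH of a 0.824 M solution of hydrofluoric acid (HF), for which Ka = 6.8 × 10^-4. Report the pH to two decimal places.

HF ⇌ F- + H+
From the ICE table, Ka = x²/(0.824 − x) = 6.8 × 10^-4.
Since Ka ≪ C₀, x ≈ √(Ka·C₀) = 2.37 × 10^-2 M.
(x/C₀ = 2.9% < 5%, so the approximation holds.)
pH = −log(2.37 × 10^-2) = 1.63

pH = 1.63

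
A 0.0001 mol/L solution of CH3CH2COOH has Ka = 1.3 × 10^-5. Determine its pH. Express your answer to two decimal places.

CH3CH2COOH ⇌ CH3CH2COO- + H+
Ka = [H+]²/(0.0001 − [H+]) = 1.3 × 10^-5
The 5% rule fails; solving [H+]² + Ka·[H+] − Ka·C₀ = 0 exactly:
[H+] = (−Ka + √(Ka² + 4·Ka·C₀))/2 = 3.01 × 10^-5 M
pH = −log[H+] = −log(3.01 × 10^-5) = 4.52

pH = 4.52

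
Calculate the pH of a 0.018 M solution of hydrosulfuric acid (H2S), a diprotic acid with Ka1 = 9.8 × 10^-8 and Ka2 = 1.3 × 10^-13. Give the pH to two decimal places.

pH = 4.38

Since Ka1 ≫ Ka2, the first ionization dominates [H+].
Ka1 = x²/(0.018 − x) = 9.8 × 10^-8
x ≈ √(9.8 × 10^-8 × 0.018) = 4.20 × 10^-5 M
pH = −log(4.20 × 10^-5) = 4.38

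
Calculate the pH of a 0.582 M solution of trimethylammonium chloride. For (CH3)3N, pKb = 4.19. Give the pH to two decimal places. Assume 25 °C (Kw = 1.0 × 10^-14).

pH = 5.02

(CH3)3NH+ is the conjugate acid of the weak base (CH3)3N.
Kb = 10^(−4.19) = 6.46 × 10^-5
Ka = Kw/Kb = 1.0×10^-14 / 6.46 × 10^-5 = 1.55 × 10^-10
From the ICE table, Ka = x²/(0.582 − x) = 1.55 × 10^-10.
Assume x ≪ 0.582: x ≈ √(1.55 × 10^-10 × 0.582) = 9.50 × 10^-6 M
pH = −log(9.50 × 10^-6) = 5.02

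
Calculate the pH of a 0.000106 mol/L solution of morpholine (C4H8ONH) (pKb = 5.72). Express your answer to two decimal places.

pH = 9.12

C4H8ONH + H2O ⇌ C4H8ONH2+ + OH-
Kb = 10^(−5.72) = 1.91 × 10^-6
From the ICE table, Kb = x²/(0.000106 − x) = 1.91 × 10^-6.
Here C₀/Kb ≈ 55.5, so the small-x approximation fails. Use the quadratic:
x = (−Kb + √(Kb² + 4·Kb·C₀))/2 = 1.33 × 10^-5 M
pOH = −log(1.33 × 10^-5) = 4.88; pH = 14.00 − 4.88 = 9.12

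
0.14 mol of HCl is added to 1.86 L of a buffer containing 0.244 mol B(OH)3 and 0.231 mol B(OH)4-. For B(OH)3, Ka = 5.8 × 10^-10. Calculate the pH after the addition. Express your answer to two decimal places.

pH = 8.61

After neutralization: n(B(OH)3) = 0.384 mol, n(B(OH)4-) = 0.091 mol.
pKa = −log(5.8 × 10^-10) = 9.237
Henderson–Hasselbalch with mole ratio 0.091/0.384: pH = 9.237 + (-0.625)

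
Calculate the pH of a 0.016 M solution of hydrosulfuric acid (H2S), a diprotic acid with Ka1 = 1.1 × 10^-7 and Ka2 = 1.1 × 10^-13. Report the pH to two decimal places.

Since Ka1 ≫ Ka2, the first ionization dominates [H+].
Ka1 = x²/(0.016 − x) = 1.1 × 10^-7
x ≈ √(1.1 × 10^-7 × 0.016) = 4.20 × 10^-5 M
pH = −log(4.20 × 10^-5) = 4.38

pH = 4.38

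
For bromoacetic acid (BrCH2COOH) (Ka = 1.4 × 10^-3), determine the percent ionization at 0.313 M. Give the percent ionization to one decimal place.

6.5%

BrCH2COOH ⇌ BrCH2COO- + H+; let x = [H+] at equilibrium.
Solve x² + 0.0014x − 0.000438 = 0 → x = 2.02 × 10^-2 M
% ionization = x/C₀ × 100% = 2.02 × 10^-2/0.313 × 100% = 6.5%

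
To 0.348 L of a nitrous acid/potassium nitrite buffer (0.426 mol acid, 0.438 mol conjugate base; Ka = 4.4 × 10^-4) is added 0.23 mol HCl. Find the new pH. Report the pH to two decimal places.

Added H+ converts NO2- to HNO2: HNO2 → 0.656 mol, NO2- → 0.208 mol.
pKa = −log(4.4 × 10^-4) = 3.357
pH = pKa + log([A⁻]/[HA]) = 3.357 + log(0.208/0.656) = 3.357 -0.499

pH = 2.86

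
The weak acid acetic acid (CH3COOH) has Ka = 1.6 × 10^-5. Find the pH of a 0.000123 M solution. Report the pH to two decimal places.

CH3COOH ⇌ CH3COO- + H+
From the ICE table, Ka = x²/(0.000123 − x) = 1.6 × 10^-5.
x is not negligible relative to C₀; solve x² + 1.6e-05·x − 1.97e-09 = 0.
x = [−1.6e-05 + √(1.6e-05² + 7.87e-09)]/2 = 3.71 × 10^-5 M
pH = −log(3.71 × 10^-5) = 4.43

pH = 4.43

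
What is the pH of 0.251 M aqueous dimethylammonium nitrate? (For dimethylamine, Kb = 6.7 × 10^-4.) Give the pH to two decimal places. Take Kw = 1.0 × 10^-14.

pH = 5.71

(CH3)2NH2+ is the conjugate acid of the weak base (CH3)2NH.
Ka = Kw/Kb = 1.0×10^-14 / 6.7 × 10^-4 = 1.49 × 10^-11
From the ICE table, Ka = x²/(0.251 − x) = 1.49 × 10^-11.
Since Ka ≪ C₀, x ≈ √(Ka·C₀) = 1.93 × 10^-6 M.
pH = −log[H+] = −log(1.93 × 10^-6) = 5.71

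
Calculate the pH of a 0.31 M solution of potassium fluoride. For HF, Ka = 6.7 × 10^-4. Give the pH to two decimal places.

pH = 8.33

F- is the conjugate base of the weak acid HF.
Kb = Kw/Ka = 1.0×10^-14 / 6.7 × 10^-4 = 1.49 × 10^-11
From the ICE table, Kb = [OH-]²/(0.31 − [OH-]) = 1.49 × 10^-11.
Assume [OH-] ≪ 0.31: [OH-] ≈ √(1.49 × 10^-11 × 0.31) = 2.15 × 10^-6 M
Check: 0.00069% ionized — well under 5%, approximation valid.
pOH = 5.67, so pH = 14.00 − pOH = 8.33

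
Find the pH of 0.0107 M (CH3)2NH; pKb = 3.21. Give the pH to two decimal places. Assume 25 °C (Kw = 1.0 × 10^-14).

(CH3)2NH + H2O ⇌ (CH3)2NH2+ + OH-
Kb = 10^(−3.21) = 6.17 × 10^-4
Kb = [OH-]²/(0.0107 − [OH-]) = 6.17 × 10^-4
The 5% rule fails; solving [OH-]² + Kb·[OH-] − Kb·C₀ = 0 exactly:
[OH-] = [−0.000617 + √(0.000617² + 2.64e-05)]/2 = 2.28 × 10^-3 M
pOH = −log(2.28 × 10^-3) = 2.64; pH = 14.00 − 2.64 = 11.36

pH = 11.36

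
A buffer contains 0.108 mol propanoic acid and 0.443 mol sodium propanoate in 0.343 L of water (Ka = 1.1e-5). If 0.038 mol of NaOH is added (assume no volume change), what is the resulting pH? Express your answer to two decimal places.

pH = 5.80

After neutralization: n(CH3CH2COOH) = 0.07 mol, n(CH3CH2COO-) = 0.481 mol.
pKa = −log(1.1 × 10^-5) = 4.959
Henderson–Hasselbalch with mole ratio 0.481/0.07: pH = 4.959 + (+0.837)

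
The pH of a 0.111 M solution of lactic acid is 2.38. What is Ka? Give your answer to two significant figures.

[H+] = 10^(-2.38) = 4.17 × 10^-3 M
At equilibrium [HA] = 0.111 − 4.17 × 10^-3 = 1.07 × 10^-1 M
Ka = [H+][A-]/[HA] = (4.17 × 10^-3)² / 1.07 × 10^-1 = 1.6 × 10^-4

Ka = 1.6 × 10^-4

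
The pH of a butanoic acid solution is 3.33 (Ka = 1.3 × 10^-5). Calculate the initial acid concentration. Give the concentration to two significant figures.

C₀ = 1.7 × 10^-2 M

[H+] = 10^(-3.33) = 4.68 × 10^-4 M = x
Ka = x²/(C₀ − x) ⇒ C₀ = x + x²/Ka
C₀ = 4.68 × 10^-4 + (4.68 × 10^-4)²/(1.3 × 10^-5) = 1.73 × 10^-2 M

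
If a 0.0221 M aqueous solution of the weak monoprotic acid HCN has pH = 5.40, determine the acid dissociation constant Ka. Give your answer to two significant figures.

Ka = 7.2 × 10^-10

[H+] = 10^(-5.40) = 3.98 × 10^-6 M
At equilibrium [HA] = 0.0221 − 3.98 × 10^-6 = 2.21 × 10^-2 M
Ka = [H+][A-]/[HA] = (3.98 × 10^-6)² / 2.21 × 10^-2 = 7.2 × 10^-10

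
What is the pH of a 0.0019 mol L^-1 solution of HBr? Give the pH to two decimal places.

HBr is a strong acid and dissociates completely, so [H+] = 0.0019 M.
pH = -log(0.0019) = 2.72

pH = 2.72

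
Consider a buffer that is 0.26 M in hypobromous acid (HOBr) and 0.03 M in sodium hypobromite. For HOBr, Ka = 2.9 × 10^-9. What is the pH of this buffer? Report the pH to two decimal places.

pKa = −log(2.9 × 10^-9) = 8.538
Using pH = pKa + log([base]/[acid]) with [base]/[acid] = 0.03/0.26:
pH = 8.538 + (-0.938) = 7.60

pH = 7.60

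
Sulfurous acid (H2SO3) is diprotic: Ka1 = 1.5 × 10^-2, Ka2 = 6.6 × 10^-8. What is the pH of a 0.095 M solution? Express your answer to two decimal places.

pH = 1.51

Since Ka1 ≫ Ka2, the first ionization dominates [H+].
Ka1 = x²/(0.095 − x) = 1.5 × 10^-2
Solving the quadratic: x = (−Ka1 + √(Ka1² + 4·Ka1·C₀))/2 = 3.10 × 10^-2 M
pH = −log(3.10 × 10^-2) = 1.51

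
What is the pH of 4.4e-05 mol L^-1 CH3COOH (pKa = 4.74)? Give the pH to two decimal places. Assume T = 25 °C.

pH = 4.69

CH3COOH ⇌ CH3COO- + H+
Ka = 10^(−4.74) = 1.82 × 10^-5
Ka = x²/(4.4e-05 − x) = 1.82 × 10^-5
Here C₀/Ka ≈ 2.42, so the small-x approximation fails. Use the quadratic:
x = [−1.82e-05 + √(1.82e-05² + 3.2e-09)]/2 = 2.06 × 10^-5 M
pH = −log(2.06 × 10^-5) = 4.69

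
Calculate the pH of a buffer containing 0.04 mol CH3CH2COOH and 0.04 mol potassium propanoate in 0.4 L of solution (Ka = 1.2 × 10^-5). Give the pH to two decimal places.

pKa = −log(1.2 × 10^-5) = 4.921
Henderson–Hasselbalch: pH = pKa + log([CH3CH2COO-]/[CH3CH2COOH]) = 4.921 + log(0.04/0.04)
pH = 4.921 + (+0.000) = 4.92

pH = 4.92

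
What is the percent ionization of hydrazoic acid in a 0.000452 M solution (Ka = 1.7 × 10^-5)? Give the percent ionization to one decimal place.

17.6%

HN3 ⇌ N3- + H+; let x = [H+] at equilibrium.
Ka = x²/(C₀ − x); solving the quadratic gives x = 7.96 × 10^-5 M.
% ionization = x/C₀ × 100% = 7.96 × 10^-5/0.000452 × 100% = 17.6%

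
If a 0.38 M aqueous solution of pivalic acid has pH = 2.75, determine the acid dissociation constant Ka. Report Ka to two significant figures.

[H+] = 10^(-2.75) = 1.78 × 10^-3 M
At equilibrium [HA] = 0.38 − 1.78 × 10^-3 = 3.78 × 10^-1 M
Ka = [H+][A-]/[HA] = (1.78 × 10^-3)² / 3.78 × 10^-1 = 8.4 × 10^-6

Ka = 8.4 × 10^-6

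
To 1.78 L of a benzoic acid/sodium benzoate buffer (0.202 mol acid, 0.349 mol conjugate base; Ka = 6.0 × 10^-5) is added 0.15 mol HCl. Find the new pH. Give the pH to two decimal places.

pH = 3.97

After neutralization: n(C6H5COOH) = 0.352 mol, n(C6H5COO-) = 0.199 mol.
pKa = −log(6.0 × 10^-5) = 4.222
Henderson–Hasselbalch with mole ratio 0.199/0.352: pH = 4.222 + (-0.248)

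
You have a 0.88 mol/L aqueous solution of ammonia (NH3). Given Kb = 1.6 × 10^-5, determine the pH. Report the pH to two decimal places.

pH = 11.57

NH3 + H2O ⇌ NH4+ + OH-
Let x = [OH-] at equilibrium. Kb = x²/(0.88 − x).
Assume x ≪ 0.88: x ≈ √(1.6 × 10^-5 × 0.88) = 3.75 × 10^-3 M
Check: 0.43% ionized — well under 5%, approximation valid.
pOH = −log(3.75 × 10^-3) = 2.43; pH = 14.00 − 2.43 = 11.57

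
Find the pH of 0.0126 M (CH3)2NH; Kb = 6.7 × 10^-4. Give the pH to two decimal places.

pH = 11.41

(CH3)2NH + H2O ⇌ (CH3)2NH2+ + OH-
Let x = [OH-] at equilibrium. Kb = x²/(0.0126 − x).
The 5% rule fails; solving x² + Kb·x − Kb·C₀ = 0 exactly:
x = [−0.00067 + √(0.00067² + 3.38e-05)]/2 = 2.59 × 10^-3 M
pOH = −log(2.59 × 10^-3) = 2.59; pH = 14.00 − 2.59 = 11.41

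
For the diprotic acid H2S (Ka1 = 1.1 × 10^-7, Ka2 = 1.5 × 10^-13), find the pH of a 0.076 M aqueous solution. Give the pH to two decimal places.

Since Ka1 ≫ Ka2, the first ionization dominates [H+].
Ka1 = x²/(0.076 − x) = 1.1 × 10^-7
x ≈ √(1.1 × 10^-7 × 0.076) = 9.14 × 10^-5 M
pH = −log(9.14 × 10^-5) = 4.04

pH = 4.04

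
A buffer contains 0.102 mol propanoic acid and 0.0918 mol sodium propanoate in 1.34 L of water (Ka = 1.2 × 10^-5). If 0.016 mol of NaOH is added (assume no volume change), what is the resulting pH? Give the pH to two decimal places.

pH = 5.02

After neutralization: n(CH3CH2COOH) = 0.086 mol, n(CH3CH2COO-) = 0.108 mol.
pKa = −log(1.2 × 10^-5) = 4.921
pH = pKa + log([A⁻]/[HA]) = 4.921 + log(0.108/0.086) = 4.921 +0.099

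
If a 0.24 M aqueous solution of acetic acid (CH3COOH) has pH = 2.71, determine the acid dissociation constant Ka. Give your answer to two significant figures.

Ka = 1.6 × 10^-5

[H+] = 10^(-2.71) = 1.95 × 10^-3 M
At equilibrium [HA] = 0.24 − 1.95 × 10^-3 = 2.38 × 10^-1 M
Ka = [H+][A-]/[HA] = (1.95 × 10^-3)² / 2.38 × 10^-1 = 1.6 × 10^-5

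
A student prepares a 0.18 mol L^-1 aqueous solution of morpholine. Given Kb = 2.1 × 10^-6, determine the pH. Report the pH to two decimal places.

C4H8ONH + H2O ⇌ C4H8ONH2+ + OH-
Let x = [OH-] at equilibrium. Kb = x²/(0.18 − x).
Assume x ≪ 0.18: x ≈ √(2.1 × 10^-6 × 0.18) = 6.15 × 10^-4 M
pOH = −log(6.15 × 10^-4) = 3.21; pH = 14.00 − 3.21 = 10.79

pH = 10.79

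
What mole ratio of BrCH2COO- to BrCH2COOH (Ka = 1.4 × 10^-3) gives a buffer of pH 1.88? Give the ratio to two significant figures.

ratio = 0.11

pKa = -log(1.4 × 10^-3) = 2.854
pH = pKa + log(r) ⇒ log(r) = 1.88 − 2.854 = -0.974
r = [BrCH2COO-]/[BrCH2COOH] = 10^(-0.974) = 0.106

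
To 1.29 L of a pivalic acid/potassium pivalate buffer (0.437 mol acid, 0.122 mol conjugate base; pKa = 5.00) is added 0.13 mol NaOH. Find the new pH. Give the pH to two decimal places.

pH = 4.91

After neutralization: n((CH3)3CCOOH) = 0.307 mol, n((CH3)3CCOO-) = 0.252 mol.
Henderson–Hasselbalch with mole ratio 0.252/0.307: pH = 5.00 + (-0.086)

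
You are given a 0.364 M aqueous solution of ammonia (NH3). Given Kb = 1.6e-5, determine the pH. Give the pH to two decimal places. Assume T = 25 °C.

pH = 11.38

NH3 + H2O ⇌ NH4+ + OH-
From the ICE table, Kb = x²/(0.364 − x) = 1.6 × 10^-5.
Assume x ≪ 0.364: x ≈ √(1.6 × 10^-5 × 0.364) = 2.41 × 10^-3 M
(x/C₀ = 0.66% < 5%, so the approximation holds.)
pOH = −log(2.41 × 10^-3) = 2.62; pH = 14.00 − 2.62 = 11.38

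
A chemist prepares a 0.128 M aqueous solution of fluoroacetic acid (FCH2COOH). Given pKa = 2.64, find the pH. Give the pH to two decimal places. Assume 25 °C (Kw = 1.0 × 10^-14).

pH = 1.80

FCH2COOH ⇌ FCH2COO- + H+
Ka = 10^(−2.64) = 2.29 × 10^-3
Ka = x²/(0.128 − x) = 2.29 × 10^-3
x is not negligible relative to C₀; solve x² + 0.00229·x − 0.000293 = 0.
x = (−Ka + √(Ka² + 4·Ka·C₀))/2 = 1.60 × 10^-2 M
pH = −log[H+] = −log(1.60 × 10^-2) = 1.80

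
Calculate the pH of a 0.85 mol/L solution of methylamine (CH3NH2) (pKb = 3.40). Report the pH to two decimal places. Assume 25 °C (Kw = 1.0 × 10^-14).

pH = 12.26

CH3NH2 + H2O ⇌ CH3NH3+ + OH-
Kb = 10^(−3.40) = 3.98 × 10^-4
Kb = [OH-]²/(0.85 − [OH-]) = 3.98 × 10^-4
Assume [OH-] ≪ 0.85: [OH-] ≈ √(3.98 × 10^-4 × 0.85) = 1.84 × 10^-2 M
([OH-]/C₀ = 2.2% < 5%, so the approximation holds.)
pOH = 1.74, so pH = 14.00 − pOH = 12.26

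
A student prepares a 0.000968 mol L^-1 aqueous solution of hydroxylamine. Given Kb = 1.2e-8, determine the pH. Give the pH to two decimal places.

pH = 8.53

NH2OH + H2O ⇌ NH3OH+ + OH-
Kb = [OH-]²/(0.000968 − [OH-]) = 1.2 × 10^-8
Assume [OH-] ≪ 0.000968: [OH-] ≈ √(1.2 × 10^-8 × 0.000968) = 3.41 × 10^-6 M
Check: 0.35% ionized — well under 5%, approximation valid.
pOH = 5.47, so pH = 14.00 − pOH = 8.53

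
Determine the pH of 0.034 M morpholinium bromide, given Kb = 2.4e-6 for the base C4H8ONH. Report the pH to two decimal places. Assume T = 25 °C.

pH = 4.92

C4H8ONH2+ is the conjugate acid of the weak base C4H8ONH.
Ka = Kw/Kb = 1.0×10^-14 / 2.4 × 10^-6 = 4.17 × 10^-9
Ka = x²/(0.034 − x) = 4.17 × 10^-9
Assume x ≪ 0.034: x ≈ √(4.17 × 10^-9 × 0.034) = 1.19 × 10^-5 M
pH = −log(1.19 × 10^-5) = 4.92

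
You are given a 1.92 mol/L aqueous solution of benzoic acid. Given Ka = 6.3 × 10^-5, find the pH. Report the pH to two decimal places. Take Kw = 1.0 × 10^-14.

C6H5COOH ⇌ C6H5COO- + H+
From the ICE table, Ka = x²/(1.92 − x) = 6.3 × 10^-5.
Since Ka ≪ C₀, x ≈ √(Ka·C₀) = 1.10 × 10^-2 M.
(x/C₀ = 0.57% < 5%, so the approximation holds.)
pH = −log[H+] = −log(1.10 × 10^-2) = 1.96

pH = 1.96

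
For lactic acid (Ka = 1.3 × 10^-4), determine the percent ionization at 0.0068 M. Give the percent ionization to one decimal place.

CH3CH(OH)COOH ⇌ CH3CH(OH)COO- + H+; let x = [H+] at equilibrium.
Solve x² + 0.00013x − 8.84e-07 = 0 → x = 8.77 × 10^-4 M
% ionization = x/C₀ × 100% = 8.77 × 10^-4/0.0068 × 100% = 12.9%

12.9%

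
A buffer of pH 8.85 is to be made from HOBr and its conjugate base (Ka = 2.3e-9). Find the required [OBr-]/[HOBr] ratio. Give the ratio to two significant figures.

pKa = -log(2.3 × 10^-9) = 8.638
pH = pKa + log(r) ⇒ log(r) = 8.85 − 8.638 = +0.212
r = [OBr-]/[HOBr] = 10^(+0.212) = 1.63

ratio = 1.6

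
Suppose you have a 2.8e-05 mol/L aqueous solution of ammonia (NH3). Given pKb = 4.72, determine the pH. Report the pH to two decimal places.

pH = 9.19

NH3 + H2O ⇌ NH4+ + OH-
Kb = 10^(−4.72) = 1.91 × 10^-5
From the ICE table, Kb = [OH-]²/(2.8e-05 − [OH-]) = 1.91 × 10^-5.
Here C₀/Kb ≈ 1.47, so the small-[OH-] approximation fails. Use the quadratic:
[OH-] = (−Kb + √(Kb² + 4·Kb·C₀))/2 = 1.55 × 10^-5 M
pOH = −log(1.55 × 10^-5) = 4.81; pH = 14.00 − 4.81 = 9.19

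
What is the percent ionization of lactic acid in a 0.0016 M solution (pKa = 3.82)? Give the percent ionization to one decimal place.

26.4%

CH3CH(OH)COOH ⇌ CH3CH(OH)COO- + H+; let x = [H+] at equilibrium.
Ka = 10^(−3.82) = 1.51 × 10^-4
Solve x² + 0.000151x − 2.42e-07 = 0 → x = 4.22 × 10^-4 M
% ionization = x/C₀ × 100% = 4.22 × 10^-4/0.0016 × 100% = 26.4%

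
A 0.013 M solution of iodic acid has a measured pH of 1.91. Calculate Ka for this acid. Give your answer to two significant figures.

[H+] = 10^(-1.91) = 1.23 × 10^-2 M
At equilibrium [HA] = 0.013 − 1.23 × 10^-2 = 7.00 × 10^-4 M
Ka = [H+][A-]/[HA] = (1.23 × 10^-2)² / 7.00 × 10^-4 = 2.2 × 10^-1

Ka = 2.2 × 10^-1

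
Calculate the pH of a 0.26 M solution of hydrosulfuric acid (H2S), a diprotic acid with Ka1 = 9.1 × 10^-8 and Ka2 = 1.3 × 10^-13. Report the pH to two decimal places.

Ka1 ≫ Ka2, so treat the first dissociation as the only significant source of H+.
Ka1 = x²/(0.26 − x) = 9.1 × 10^-8
x ≈ √(9.1 × 10^-8 × 0.26) = 1.54 × 10^-4 M
pH = −log(1.54 × 10^-4) = 3.81

pH = 3.81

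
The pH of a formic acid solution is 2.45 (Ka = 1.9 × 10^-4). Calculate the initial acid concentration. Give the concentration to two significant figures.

[H+] = 10^(-2.45) = 3.55 × 10^-3 M = x
Ka = x²/(C₀ − x) ⇒ C₀ = x + x²/Ka
C₀ = 3.55 × 10^-3 + (3.55 × 10^-3)²/(1.9 × 10^-4) = 6.99 × 10^-2 M

C₀ = 7.0 × 10^-2 M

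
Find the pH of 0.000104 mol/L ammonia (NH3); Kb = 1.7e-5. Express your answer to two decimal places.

pH = 9.54

NH3 + H2O ⇌ NH4+ + OH-
From the ICE table, Kb = [OH-]²/(0.000104 − [OH-]) = 1.7 × 10^-5.
Here C₀/Kb ≈ 6.12, so the small-[OH-] approximation fails. Use the quadratic:
[OH-] = (−Kb + √(Kb² + 4·Kb·C₀))/2 = 3.44 × 10^-5 M
pOH = −log(3.44 × 10^-5) = 4.46; pH = 14.00 − 4.46 = 9.54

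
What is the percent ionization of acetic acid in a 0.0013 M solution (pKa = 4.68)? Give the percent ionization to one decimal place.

11.9%

CH3COOH ⇌ CH3COO- + H+; let x = [H+] at equilibrium.
Ka = 10^(−4.68) = 2.09 × 10^-5
Ka = x²/(C₀ − x); solving the quadratic gives x = 1.55 × 10^-4 M.
Fraction ionized = 1.55 × 10^-4 / 0.0013 = 0.1192 → 11.9%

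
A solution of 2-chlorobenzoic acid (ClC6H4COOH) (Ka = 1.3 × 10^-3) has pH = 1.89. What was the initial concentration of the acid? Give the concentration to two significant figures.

[H+] = 10^(-1.89) = 1.29 × 10^-2 M = x
Ka = x²/(C₀ − x) ⇒ C₀ = x + x²/Ka
C₀ = 1.29 × 10^-2 + (1.29 × 10^-2)²/(1.3 × 10^-3) = 1.41 × 10^-1 M

C₀ = 1.4 × 10^-1 M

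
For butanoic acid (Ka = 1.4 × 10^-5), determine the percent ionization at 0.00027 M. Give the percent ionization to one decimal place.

CH3(CH2)2COOH ⇌ CH3(CH2)2COO- + H+; let x = [H+] at equilibrium.
Ka = x²/(C₀ − x); solving the quadratic gives x = 5.49 × 10^-5 M.
% ionization = x/C₀ × 100% = 5.49 × 10^-5/0.00027 × 100% = 20.3%

20.3%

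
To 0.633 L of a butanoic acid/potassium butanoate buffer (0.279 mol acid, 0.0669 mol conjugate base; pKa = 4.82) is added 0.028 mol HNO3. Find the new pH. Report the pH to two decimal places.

pH = 3.92

Added H+ converts CH3(CH2)2COO- to CH3(CH2)2COOH: CH3(CH2)2COOH → 0.307 mol, CH3(CH2)2COO- → 0.0389 mol.
pH = pKa + log(n_CH3(CH2)2COO-/n_CH3(CH2)2COOH) = 4.82 + log(0.0389/0.307) = 4.82 + (-0.897)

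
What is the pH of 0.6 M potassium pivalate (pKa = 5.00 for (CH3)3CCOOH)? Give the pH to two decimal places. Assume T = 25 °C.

pH = 9.39

(CH3)3CCOO- is the conjugate base of the weak acid (CH3)3CCOOH.
Ka = 10^(−5.00) = 1.00 × 10^-5
Kb = Kw/Ka = 1.0×10^-14 / 1.00 × 10^-5 = 1.00 × 10^-9
From the ICE table, Kb = x²/(0.6 − x) = 1.00 × 10^-9.
Assume x ≪ 0.6: x ≈ √(1.00 × 10^-9 × 0.6) = 2.45 × 10^-5 M
pOH = −log(2.45 × 10^-5) = 4.61; pH = 14.00 − 4.61 = 9.39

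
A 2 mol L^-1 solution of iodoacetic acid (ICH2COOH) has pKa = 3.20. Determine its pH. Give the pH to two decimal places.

pH = 1.45

ICH2COOH ⇌ ICH2COO- + H+
Ka = 10^(−3.20) = 6.31 × 10^-4
Let x = [H+] at equilibrium. Ka = x²/(2 − x).
Since Ka ≪ C₀, x ≈ √(Ka·C₀) = 3.55 × 10^-2 M.
Check: 1.8% ionized — well under 5%, approximation valid.
pH = −log(3.55 × 10^-2) = 1.45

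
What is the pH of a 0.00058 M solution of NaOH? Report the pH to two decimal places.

NaOH is a strong base; [OH-] = 0.00058 M.
pOH = -log(0.00058) = 3.24
pH = 14.00 - 3.24 = 10.76

pH = 10.76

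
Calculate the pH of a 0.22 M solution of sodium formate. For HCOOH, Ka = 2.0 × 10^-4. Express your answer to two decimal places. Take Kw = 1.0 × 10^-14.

pH = 8.52

HCOO- is the conjugate base of the weak acid HCOOH.
Kb = Kw/Ka = 1.0×10^-14 / 2.0 × 10^-4 = 5.00 × 10^-11
Kb = x²/(0.22 − x) = 5.00 × 10^-11
Neglecting x in the denominator: x = √(5.00 × 10^-11 × 0.22) = 3.32 × 10^-6 M
(x/C₀ = 0.0015% < 5%, so the approximation holds.)
pOH = −log(3.32 × 10^-6) = 5.48; pH = 14.00 − 5.48 = 8.52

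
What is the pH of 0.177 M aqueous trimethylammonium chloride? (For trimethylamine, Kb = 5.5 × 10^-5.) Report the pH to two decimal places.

(CH3)3NH+ is the conjugate acid of the weak base (CH3)3N.
Ka = Kw/Kb = 1.0×10^-14 / 5.5 × 10^-5 = 1.82 × 10^-10
Ka = [H+]²/(0.177 − [H+]) = 1.82 × 10^-10
Neglecting [H+] in the denominator: [H+] = √(1.82 × 10^-10 × 0.177) = 5.68 × 10^-6 M
Check: 0.0032% ionized — well under 5%, approximation valid.
pH = −log[H+] = −log(5.68 × 10^-6) = 5.25

pH = 5.25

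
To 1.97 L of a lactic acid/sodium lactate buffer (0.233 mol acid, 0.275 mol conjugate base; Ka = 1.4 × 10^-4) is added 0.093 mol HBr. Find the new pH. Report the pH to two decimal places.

pH = 3.60

After neutralization: n(CH3CH(OH)COOH) = 0.326 mol, n(CH3CH(OH)COO-) = 0.182 mol.
pKa = −log(1.4 × 10^-4) = 3.854
pH = pKa + log([A⁻]/[HA]) = 3.854 + log(0.182/0.326) = 3.854 -0.253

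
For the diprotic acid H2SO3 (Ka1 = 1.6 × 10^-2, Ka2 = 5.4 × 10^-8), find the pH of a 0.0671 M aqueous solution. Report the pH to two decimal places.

pH = 1.59

Ka1 ≫ Ka2, so treat the first dissociation as the only significant source of H+.
Ka1 = x²/(0.0671 − x) = 1.6 × 10^-2
Solving the quadratic: x = (−Ka1 + √(Ka1² + 4·Ka1·C₀))/2 = 2.57 × 10^-2 M
pH = −log(2.57 × 10^-2) = 1.59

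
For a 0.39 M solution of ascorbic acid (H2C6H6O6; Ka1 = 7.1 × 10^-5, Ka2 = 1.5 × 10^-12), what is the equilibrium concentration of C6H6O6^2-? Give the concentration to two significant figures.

First ionization gives [H+] ≈ [HC6H6O6-] = 5.26 × 10^-3 M.
Second step: Ka2 = [H+][C6H6O6^2-]/[HC6H6O6-] ≈ [C6H6O6^2-] (since [H+] ≈ [HC6H6O6-]).
So [C6H6O6^2-] ≈ Ka2.

1.5 × 10^-12 M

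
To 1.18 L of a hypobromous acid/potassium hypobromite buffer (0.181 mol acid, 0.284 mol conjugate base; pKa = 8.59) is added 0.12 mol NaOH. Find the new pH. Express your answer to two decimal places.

pH = 9.41

OH- converts HOBr to OBr-: HOBr → 0.061 mol, OBr- → 0.404 mol.
pH = pKa + log(n_OBr-/n_HOBr) = 8.59 + log(0.404/0.061) = 8.59 + (+0.821)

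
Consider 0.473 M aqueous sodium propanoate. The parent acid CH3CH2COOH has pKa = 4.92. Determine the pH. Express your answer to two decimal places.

CH3CH2COO- is the conjugate base of the weak acid CH3CH2COOH.
Ka = 10^(−4.92) = 1.20 × 10^-5
Kb = Kw/Ka = 1.0×10^-14 / 1.20 × 10^-5 = 8.33 × 10^-10
From the ICE table, Kb = x²/(0.473 − x) = 8.33 × 10^-10.
Assume x ≪ 0.473: x ≈ √(8.33 × 10^-10 × 0.473) = 1.98 × 10^-5 M
Check: 0.0042% ionized — well under 5%, approximation valid.
pOH = 4.70, so pH = 14.00 − pOH = 9.30

pH = 9.30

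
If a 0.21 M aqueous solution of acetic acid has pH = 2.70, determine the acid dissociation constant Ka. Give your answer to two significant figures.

[H+] = 10^(-2.70) = 2.00 × 10^-3 M
At equilibrium [HA] = 0.21 − 2.00 × 10^-3 = 2.08 × 10^-1 M
Ka = [H+][A-]/[HA] = (2.00 × 10^-3)² / 2.08 × 10^-1 = 1.9 × 10^-5

Ka = 1.9 × 10^-5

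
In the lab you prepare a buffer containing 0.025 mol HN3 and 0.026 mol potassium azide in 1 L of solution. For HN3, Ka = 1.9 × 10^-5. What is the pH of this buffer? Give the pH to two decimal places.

pH = 4.74

pKa = −log(1.9 × 10^-5) = 4.721
Henderson–Hasselbalch: pH = pKa + log([N3-]/[HN3]) = 4.721 + log(0.026/0.025)
pH = 4.721 + (+0.017) = 4.74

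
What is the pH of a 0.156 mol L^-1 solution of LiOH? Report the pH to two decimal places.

pH = 13.19

LiOH is a strong base; [OH-] = 0.156 M.
pOH = -log(0.156) = 0.81
pH = 14.00 - 0.81 = 13.19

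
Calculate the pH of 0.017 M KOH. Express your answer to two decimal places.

KOH is a strong base; [OH-] = 0.017 M.
pOH = -log(0.017) = 1.77
pH = 14.00 - 1.77 = 12.23

pH = 12.23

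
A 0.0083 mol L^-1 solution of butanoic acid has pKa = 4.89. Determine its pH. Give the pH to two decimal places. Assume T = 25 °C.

pH = 3.49

CH3(CH2)2COOH ⇌ CH3(CH2)2COO- + H+
Ka = 10^(−4.89) = 1.29 × 10^-5
Ka = x²/(0.0083 − x) = 1.29 × 10^-5
Neglecting x in the denominator: x = √(1.29 × 10^-5 × 0.0083) = 3.27 × 10^-4 M
Check: 3.9% ionized — well under 5%, approximation valid.
pH = −log[H+] = −log(3.27 × 10^-4) = 3.49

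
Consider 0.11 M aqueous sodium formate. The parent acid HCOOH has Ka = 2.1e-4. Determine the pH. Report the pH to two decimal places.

HCOO- is the conjugate base of the weak acid HCOOH.
Kb = Kw/Ka = 1.0×10^-14 / 2.1 × 10^-4 = 4.76 × 10^-11
From the ICE table, Kb = [OH-]²/(0.11 − [OH-]) = 4.76 × 10^-11.
Since Kb ≪ C₀, [OH-] ≈ √(Kb·C₀) = 2.29 × 10^-6 M.
([OH-]/C₀ = 0.0021% < 5%, so the approximation holds.)
pOH = −log(2.29 × 10^-6) = 5.64; pH = 14.00 − 5.64 = 8.36

pH = 8.36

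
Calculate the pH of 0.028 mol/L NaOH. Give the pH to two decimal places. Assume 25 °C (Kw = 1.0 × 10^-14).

pH = 12.45

NaOH is a strong base; [OH-] = 0.028 M.
pOH = -log(0.028) = 1.55
pH = 14.00 - 1.55 = 12.45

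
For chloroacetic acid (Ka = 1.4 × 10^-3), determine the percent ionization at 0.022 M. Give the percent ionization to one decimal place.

22.2%

ClCH2COOH ⇌ ClCH2COO- + H+; let x = [H+] at equilibrium.
Ka = x²/(C₀ − x); solving the quadratic gives x = 4.89 × 10^-3 M.
Fraction ionized = 4.89 × 10^-3 / 0.022 = 0.2223 → 22.2%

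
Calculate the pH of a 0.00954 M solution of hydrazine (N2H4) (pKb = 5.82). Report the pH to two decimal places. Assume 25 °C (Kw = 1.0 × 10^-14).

N2H4 + H2O ⇌ N2H5+ + OH-
Kb = 10^(−5.82) = 1.51 × 10^-6
Kb = [OH-]²/(0.00954 − [OH-]) = 1.51 × 10^-6
Neglecting [OH-] in the denominator: [OH-] = √(1.51 × 10^-6 × 0.00954) = 1.20 × 10^-4 M
([OH-]/C₀ = 1.3% < 5%, so the approximation holds.)
pOH = −log(1.20 × 10^-4) = 3.92; pH = 14.00 − 3.92 = 10.08

pH = 10.08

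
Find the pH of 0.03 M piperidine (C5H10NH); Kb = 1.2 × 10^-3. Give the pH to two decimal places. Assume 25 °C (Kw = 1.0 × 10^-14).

pH = 11.73

C5H10NH + H2O ⇌ C5H10NH2+ + OH-
From the ICE table, Kb = [OH-]²/(0.03 − [OH-]) = 1.2 × 10^-3.
The 5% rule fails; solving [OH-]² + Kb·[OH-] − Kb·C₀ = 0 exactly:
[OH-] = (−Kb + √(Kb² + 4·Kb·C₀))/2 = 5.43 × 10^-3 M
pOH = −log(5.43 × 10^-3) = 2.27; pH = 14.00 − 2.27 = 11.73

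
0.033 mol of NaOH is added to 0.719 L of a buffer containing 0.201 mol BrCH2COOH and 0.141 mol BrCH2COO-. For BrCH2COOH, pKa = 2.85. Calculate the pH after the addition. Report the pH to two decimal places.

pH = 2.87

OH- converts BrCH2COOH to BrCH2COO-: BrCH2COOH → 0.168 mol, BrCH2COO- → 0.174 mol.
Henderson–Hasselbalch with mole ratio 0.174/0.168: pH = 2.85 + (+0.015)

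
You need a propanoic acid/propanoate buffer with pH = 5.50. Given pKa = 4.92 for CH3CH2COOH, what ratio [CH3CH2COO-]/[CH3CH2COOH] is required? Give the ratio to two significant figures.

pH = pKa + log(r) ⇒ log(r) = 5.50 − 4.92 = +0.58
r = [CH3CH2COO-]/[CH3CH2COOH] = 10^(+0.58) = 3.8

ratio = 3.8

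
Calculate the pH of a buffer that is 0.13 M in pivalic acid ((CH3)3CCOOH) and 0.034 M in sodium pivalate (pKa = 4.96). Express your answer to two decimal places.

Using pH = pKa + log([base]/[acid]) with [base]/[acid] = 0.034/0.13:
pH = 4.96 + (-0.582) = 4.38

pH = 4.38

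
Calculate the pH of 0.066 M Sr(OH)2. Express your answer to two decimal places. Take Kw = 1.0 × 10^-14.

pH = 13.12

Sr(OH)2 is a strong base (each formula unit releases 2 OH-); [OH-] = 0.132 M.
pOH = -log(0.132) = 0.88
pH = 14.00 - 0.88 = 13.12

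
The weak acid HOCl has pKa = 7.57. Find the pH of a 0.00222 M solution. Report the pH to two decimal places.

HOCl ⇌ OCl- + H+
Ka = 10^(−7.57) = 2.69 × 10^-8
Let x = [H+] at equilibrium. Ka = x²/(0.00222 − x).
Neglecting x in the denominator: x = √(2.69 × 10^-8 × 0.00222) = 7.73 × 10^-6 M
Check: 0.35% ionized — well under 5%, approximation valid.
pH = −log(7.73 × 10^-6) = 5.11

pH = 5.11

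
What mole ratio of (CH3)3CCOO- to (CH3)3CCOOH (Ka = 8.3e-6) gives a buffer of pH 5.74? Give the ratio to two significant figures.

pKa = -log(8.3 × 10^-6) = 5.081
pH = pKa + log(r) ⇒ log(r) = 5.74 − 5.081 = +0.659
r = [(CH3)3CCOO-]/[(CH3)3CCOOH] = 10^(+0.659) = 4.56

ratio = 4.6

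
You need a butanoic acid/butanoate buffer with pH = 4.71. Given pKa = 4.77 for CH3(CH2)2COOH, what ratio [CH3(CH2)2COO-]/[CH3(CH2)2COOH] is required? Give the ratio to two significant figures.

ratio = 0.87

pH = pKa + log(r) ⇒ log(r) = 4.71 − 4.77 = -0.06
r = [CH3(CH2)2COO-]/[CH3(CH2)2COOH] = 10^(-0.06) = 0.871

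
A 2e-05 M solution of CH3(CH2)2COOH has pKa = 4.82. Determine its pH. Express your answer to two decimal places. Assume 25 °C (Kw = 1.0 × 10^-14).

CH3(CH2)2COOH ⇌ CH3(CH2)2COO- + H+
Ka = 10^(−4.82) = 1.51 × 10^-5
From the ICE table, Ka = [H+]²/(2e-05 − [H+]) = 1.51 × 10^-5.
[H+] is not negligible relative to C₀; solve [H+]² + 1.51e-05·[H+] − 3.02e-10 = 0.
[H+] = [−1.51e-05 + √(1.51e-05² + 1.21e-09)]/2 = 1.14 × 10^-5 M
pH = −log[H+] = −log(1.14 × 10^-5) = 4.94

pH = 4.94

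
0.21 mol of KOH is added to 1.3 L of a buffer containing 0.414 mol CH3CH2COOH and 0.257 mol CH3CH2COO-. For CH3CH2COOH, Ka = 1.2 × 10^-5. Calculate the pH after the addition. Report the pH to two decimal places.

After neutralization: n(CH3CH2COOH) = 0.204 mol, n(CH3CH2COO-) = 0.467 mol.
pKa = −log(1.2 × 10^-5) = 4.921
Henderson–Hasselbalch with mole ratio 0.467/0.204: pH = 4.921 + (+0.360)

pH = 5.28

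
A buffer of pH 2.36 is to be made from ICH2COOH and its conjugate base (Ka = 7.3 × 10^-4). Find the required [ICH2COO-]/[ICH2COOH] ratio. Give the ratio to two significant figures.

pKa = -log(7.3 × 10^-4) = 3.137
pH = pKa + log(r) ⇒ log(r) = 2.36 − 3.137 = -0.777
r = [ICH2COO-]/[ICH2COOH] = 10^(-0.777) = 0.167

ratio = 0.17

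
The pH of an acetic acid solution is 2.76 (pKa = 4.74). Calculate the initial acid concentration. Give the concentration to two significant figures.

C₀ = 1.7 × 10^-1 M

[H+] = 10^(-2.76) = 1.74 × 10^-3 M = x
Ka = 10^(−4.74) = 1.82 × 10^-5
Ka = x²/(C₀ − x) ⇒ C₀ = x + x²/Ka
C₀ = 1.74 × 10^-3 + (1.74 × 10^-3)²/(1.82 × 10^-5) = 1.68 × 10^-1 M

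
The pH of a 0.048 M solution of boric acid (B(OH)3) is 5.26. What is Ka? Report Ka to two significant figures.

[H+] = 10^(-5.26) = 5.50 × 10^-6 M
At equilibrium [HA] = 0.048 − 5.50 × 10^-6 = 4.80 × 10^-2 M
Ka = [H+][A-]/[HA] = (5.50 × 10^-6)² / 4.80 × 10^-2 = 6.3 × 10^-10

Ka = 6.3 × 10^-10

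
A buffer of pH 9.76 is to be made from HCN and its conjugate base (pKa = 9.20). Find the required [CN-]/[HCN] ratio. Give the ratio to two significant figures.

pH = pKa + log(r) ⇒ log(r) = 9.76 − 9.20 = +0.56
r = [CN-]/[HCN] = 10^(+0.56) = 3.63

ratio = 3.6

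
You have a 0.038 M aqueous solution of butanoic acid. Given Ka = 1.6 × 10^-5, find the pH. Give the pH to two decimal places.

CH3(CH2)2COOH ⇌ CH3(CH2)2COO- + H+
Ka = [H+]²/(0.038 − [H+]) = 1.6 × 10^-5
Since Ka ≪ C₀, [H+] ≈ √(Ka·C₀) = 7.80 × 10^-4 M.
pH = −log[H+] = −log(7.80 × 10^-4) = 3.11

pH = 3.11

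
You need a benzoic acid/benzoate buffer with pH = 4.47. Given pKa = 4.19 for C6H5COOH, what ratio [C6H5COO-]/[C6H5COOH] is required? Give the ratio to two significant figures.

pH = pKa + log(r) ⇒ log(r) = 4.47 − 4.19 = +0.28
r = [C6H5COO-]/[C6H5COOH] = 10^(+0.28) = 1.91

ratio = 1.9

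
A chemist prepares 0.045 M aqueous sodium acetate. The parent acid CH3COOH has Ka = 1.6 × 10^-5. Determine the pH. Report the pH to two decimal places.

CH3COO- is the conjugate base of the weak acid CH3COOH.
Kb = Kw/Ka = 1.0×10^-14 / 1.6 × 10^-5 = 6.25 × 10^-10
From the ICE table, Kb = [OH-]²/(0.045 − [OH-]) = 6.25 × 10^-10.
Neglecting [OH-] in the denominator: [OH-] = √(6.25 × 10^-10 × 0.045) = 5.30 × 10^-6 M
([OH-]/C₀ = 0.012% < 5%, so the approximation holds.)
pOH = 5.28, so pH = 14.00 − pOH = 8.72

pH = 8.72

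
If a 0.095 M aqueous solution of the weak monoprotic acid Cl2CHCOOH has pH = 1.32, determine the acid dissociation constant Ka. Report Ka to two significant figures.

[H+] = 10^(-1.32) = 4.79 × 10^-2 M
At equilibrium [HA] = 0.095 − 4.79 × 10^-2 = 4.71 × 10^-2 M
Ka = [H+][A-]/[HA] = (4.79 × 10^-2)² / 4.71 × 10^-2 = 4.9 × 10^-2

Ka = 4.9 × 10^-2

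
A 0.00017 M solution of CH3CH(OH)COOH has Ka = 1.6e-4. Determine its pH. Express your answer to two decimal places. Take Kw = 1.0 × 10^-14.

CH3CH(OH)COOH ⇌ CH3CH(OH)COO- + H+
From the ICE table, Ka = [H+]²/(0.00017 − [H+]) = 1.6 × 10^-4.
[H+] is not negligible relative to C₀; solve [H+]² + 0.00016·[H+] − 2.72e-08 = 0.
[H+] = [−0.00016 + √(0.00016² + 1.09e-07)]/2 = 1.03 × 10^-4 M
pH = −log(1.03 × 10^-4) = 3.99

pH = 3.99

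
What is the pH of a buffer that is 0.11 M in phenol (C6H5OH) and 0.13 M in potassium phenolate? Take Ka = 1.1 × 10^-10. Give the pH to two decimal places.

pH = 10.03

pKa = −log(1.1 × 10^-10) = 9.959
pH = pKa + log([A⁻]/[HA]) = 9.959 + log(0.13/0.11)
pH = 9.959 + (+0.073) = 10.03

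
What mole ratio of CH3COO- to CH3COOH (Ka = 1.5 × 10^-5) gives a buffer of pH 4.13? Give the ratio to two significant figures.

pKa = -log(1.5 × 10^-5) = 4.824
pH = pKa + log(r) ⇒ log(r) = 4.13 − 4.824 = -0.694
r = [CH3COO-]/[CH3COOH] = 10^(-0.694) = 0.202

ratio = 0.20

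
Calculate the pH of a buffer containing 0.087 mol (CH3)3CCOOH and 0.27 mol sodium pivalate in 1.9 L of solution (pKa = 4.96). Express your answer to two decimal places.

pH = pKa + log([A⁻]/[HA]) = 4.96 + log(0.27/0.087)
pH = 4.96 + (+0.492) = 5.45

pH = 5.45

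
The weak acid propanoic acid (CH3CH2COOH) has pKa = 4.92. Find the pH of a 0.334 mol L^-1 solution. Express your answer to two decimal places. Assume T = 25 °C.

pH = 2.70

CH3CH2COOH ⇌ CH3CH2COO- + H+
Ka = 10^(−4.92) = 1.20 × 10^-5
From the ICE table, Ka = [H+]²/(0.334 − [H+]) = 1.20 × 10^-5.
Neglecting [H+] in the denominator: [H+] = √(1.20 × 10^-5 × 0.334) = 2.00 × 10^-3 M
Check: 0.6% ionized — well under 5%, approximation valid.
pH = −log[H+] = −log(2.00 × 10^-3) = 2.70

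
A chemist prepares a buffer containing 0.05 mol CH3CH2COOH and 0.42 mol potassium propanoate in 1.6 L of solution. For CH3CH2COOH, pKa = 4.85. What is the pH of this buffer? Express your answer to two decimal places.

pH = 5.77

Using pH = pKa + log([base]/[acid]) with [base]/[acid] = 0.42/0.05:
pH = 4.85 + (+0.924) = 5.77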